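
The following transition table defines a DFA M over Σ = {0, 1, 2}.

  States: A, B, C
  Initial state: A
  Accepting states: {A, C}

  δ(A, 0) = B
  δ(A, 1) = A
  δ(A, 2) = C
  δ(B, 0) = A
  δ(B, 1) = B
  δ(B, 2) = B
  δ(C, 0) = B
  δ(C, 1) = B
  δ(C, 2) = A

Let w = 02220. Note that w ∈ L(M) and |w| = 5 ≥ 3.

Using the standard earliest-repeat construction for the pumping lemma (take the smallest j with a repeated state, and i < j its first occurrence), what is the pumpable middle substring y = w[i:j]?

Run of M on w = 0 2 2 2 0:
  step 0: A  (start)
  step 1: B  (read 0: A→B)
  step 2: B  (read 2: B→B)   ← first repeat (B seen earlier)
  step 3: B  (read 2: B→B)
  step 4: B  (read 2: B→B)
  step 5: A  (read 0: B→A)

So i = 1, j = 2, giving x = w[0:1] = 0, y = w[1:2] = 2, z = w[2:5] = 220.
Check: |xy| = 2 ≤ 3 and |y| = 1 ≥ 1. Reading y takes M from B back to B, so every xyⁱz is accepted.

2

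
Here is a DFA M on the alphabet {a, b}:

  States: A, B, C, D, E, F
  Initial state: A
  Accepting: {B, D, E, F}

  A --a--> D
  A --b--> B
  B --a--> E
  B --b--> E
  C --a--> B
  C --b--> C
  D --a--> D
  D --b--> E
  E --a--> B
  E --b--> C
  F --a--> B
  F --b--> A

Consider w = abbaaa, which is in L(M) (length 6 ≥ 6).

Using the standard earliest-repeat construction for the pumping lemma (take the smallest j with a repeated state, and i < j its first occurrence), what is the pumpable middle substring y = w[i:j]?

baa

Run of M on w = a b b a a a:
  step 0: A  (start)
  step 1: D  (read a: A→D)
  step 2: E  (read b: D→E)
  step 3: C  (read b: E→C)
  step 4: B  (read a: C→B)
  step 5: E  (read a: B→E)   ← first repeat (E seen earlier)
  step 6: B  (read a: E→B)

So i = 2, j = 5, giving x = w[0:2] = ab, y = w[2:5] = baa, z = w[5:6] = a.
Check: |xy| = 5 ≤ 6 and |y| = 3 ≥ 1. Reading y takes M from E back to E, so every xyⁱz is accepted.
Pumping length from the standard proof: p = 6 (the number of states). The repeated state found above gives |xy| = j ≤ 6 and |y| = j − i ≥ 1.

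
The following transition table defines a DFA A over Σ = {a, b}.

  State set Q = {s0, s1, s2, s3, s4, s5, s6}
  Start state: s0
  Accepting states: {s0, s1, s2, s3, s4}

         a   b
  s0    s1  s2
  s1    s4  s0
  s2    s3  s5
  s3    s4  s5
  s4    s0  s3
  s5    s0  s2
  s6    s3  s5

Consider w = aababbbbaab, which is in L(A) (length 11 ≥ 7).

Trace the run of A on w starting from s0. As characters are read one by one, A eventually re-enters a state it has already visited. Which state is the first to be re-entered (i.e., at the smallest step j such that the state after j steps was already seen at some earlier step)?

State sequence: s0 -a-> s1 -a-> s4 -b-> s3 -a-> s4 -b-> s3 -b-> s5 -b-> s2 -b-> s5 -a-> s0 -a-> s1 -b-> s0
First repeat at step 4: s4 was already visited.

The earliest repeat is at step j = 4: A is in s4, which it already visited at step i = 2.
With |Q| = 7, pigeonhole forces a state repeat no later than step 7; the substring read between the first and second visits to that state can be pumped.

s4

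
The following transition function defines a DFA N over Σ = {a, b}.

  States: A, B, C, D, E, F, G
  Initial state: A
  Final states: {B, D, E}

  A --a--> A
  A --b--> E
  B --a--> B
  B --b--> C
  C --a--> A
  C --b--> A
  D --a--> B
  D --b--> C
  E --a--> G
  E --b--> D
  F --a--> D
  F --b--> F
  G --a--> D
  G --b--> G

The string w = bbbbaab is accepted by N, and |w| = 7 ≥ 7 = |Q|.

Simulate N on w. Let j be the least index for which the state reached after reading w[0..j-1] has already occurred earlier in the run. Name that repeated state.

Run of N on w = b b b b a a b:
  step 0: A  (start)
  step 1: E  (read b: A→E)
  step 2: D  (read b: E→D)
  step 3: C  (read b: D→C)
  step 4: A  (read b: C→A)   ← first repeat (A seen earlier)
  step 5: A  (read a: A→A)
  step 6: A  (read a: A→A)
  step 7: E  (read b: A→E)

The earliest repeat is at step j = 4: N is in A, which it already visited at step i = 0.
Since N has 7 states, any run of length ≥ 7 visits 7+1 states, so by pigeonhole some state repeats within the first 7 steps — that repeat gives the pumpable loop.

A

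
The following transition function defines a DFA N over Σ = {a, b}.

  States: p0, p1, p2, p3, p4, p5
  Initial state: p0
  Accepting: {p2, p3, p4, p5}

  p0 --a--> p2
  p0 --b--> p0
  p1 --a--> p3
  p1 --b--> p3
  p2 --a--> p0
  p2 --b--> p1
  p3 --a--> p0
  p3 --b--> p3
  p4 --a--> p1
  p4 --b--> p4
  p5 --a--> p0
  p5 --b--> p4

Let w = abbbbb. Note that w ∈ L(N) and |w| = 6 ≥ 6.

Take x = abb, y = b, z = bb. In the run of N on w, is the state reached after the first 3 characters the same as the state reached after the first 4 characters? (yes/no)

State sequence: p0 -a-> p2 -b-> p1 -b-> p3 -b-> p3

After x (step 3): p3. After xy (step 4): p3.
They match, so y = b drives N around a cycle from p3 back to itself; pumping y any number of times keeps N in p3 before reading z, and xyⁱz ∈ L(N) for every i ≥ 0.

yes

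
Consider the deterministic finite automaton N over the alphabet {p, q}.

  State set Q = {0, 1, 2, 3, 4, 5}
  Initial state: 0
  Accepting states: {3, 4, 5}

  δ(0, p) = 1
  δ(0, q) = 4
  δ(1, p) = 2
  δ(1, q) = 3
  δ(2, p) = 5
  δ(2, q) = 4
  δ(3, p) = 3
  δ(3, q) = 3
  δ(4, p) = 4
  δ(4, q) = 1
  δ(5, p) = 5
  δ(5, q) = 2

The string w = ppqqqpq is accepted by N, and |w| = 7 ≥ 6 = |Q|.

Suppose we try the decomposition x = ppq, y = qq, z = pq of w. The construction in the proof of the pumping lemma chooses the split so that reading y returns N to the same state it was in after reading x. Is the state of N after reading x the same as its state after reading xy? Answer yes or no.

no

State sequence: 0 -p-> 1 -p-> 2 -q-> 4 -q-> 1 -q-> 3

After x (step 3): 4. After xy (step 5): 3.
They differ (4 ≠ 3), so y is not a cycle from the state after x; this split is not the one the pumping-lemma construction produces, and pumping y need not keep the string in L(N).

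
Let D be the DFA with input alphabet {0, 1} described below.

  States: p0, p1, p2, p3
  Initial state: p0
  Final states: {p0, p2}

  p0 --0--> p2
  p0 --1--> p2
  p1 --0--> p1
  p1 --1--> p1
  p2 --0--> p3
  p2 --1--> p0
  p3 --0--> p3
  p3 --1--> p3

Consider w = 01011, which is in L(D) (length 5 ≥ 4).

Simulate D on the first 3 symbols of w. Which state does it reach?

p2

Run of D on the first 3 characters of w = 0 1 0:
  step 0: p0  (start)
  step 1: p2  (read 0: p0→p2)
  step 2: p0  (read 1: p2→p0)
  step 3: p2  (read 0: p0→p2)

After reading 3 characters, D is in state p2.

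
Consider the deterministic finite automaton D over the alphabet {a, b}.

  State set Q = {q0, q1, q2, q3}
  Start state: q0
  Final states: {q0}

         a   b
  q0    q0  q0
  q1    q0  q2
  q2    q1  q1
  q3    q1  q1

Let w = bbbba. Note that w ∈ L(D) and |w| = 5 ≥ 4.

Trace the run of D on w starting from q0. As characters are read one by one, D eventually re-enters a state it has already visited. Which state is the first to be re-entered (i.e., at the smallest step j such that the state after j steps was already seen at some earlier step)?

Run of D on w = b b b b a:
  step 0: q0  (start)
  step 1: q0  (read b: q0→q0)   ← first repeat (q0 seen earlier)
  step 2: q0  (read b: q0→q0)
  step 3: q0  (read b: q0→q0)
  step 4: q0  (read b: q0→q0)
  step 5: q0  (read a: q0→q0)

The earliest repeat is at step j = 1: D is in q0, which it already visited at step i = 0.

q0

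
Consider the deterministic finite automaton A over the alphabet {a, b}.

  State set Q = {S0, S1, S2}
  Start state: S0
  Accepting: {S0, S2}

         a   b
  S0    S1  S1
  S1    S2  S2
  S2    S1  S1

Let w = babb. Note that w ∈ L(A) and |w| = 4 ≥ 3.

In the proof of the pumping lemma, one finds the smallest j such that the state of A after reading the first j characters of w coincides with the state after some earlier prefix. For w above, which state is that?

State sequence: S0 -b-> S1 -a-> S2 -b-> S1 -b-> S2
First repeat at step 3: S1 was already visited.

The earliest repeat is at step j = 3: A is in S1, which it already visited at step i = 1.
The DFA has 3 states, so the proof of the pumping lemma guarantees a repeated state among the first 3+1 visited; the segment between the two visits is the pumpable y.

S1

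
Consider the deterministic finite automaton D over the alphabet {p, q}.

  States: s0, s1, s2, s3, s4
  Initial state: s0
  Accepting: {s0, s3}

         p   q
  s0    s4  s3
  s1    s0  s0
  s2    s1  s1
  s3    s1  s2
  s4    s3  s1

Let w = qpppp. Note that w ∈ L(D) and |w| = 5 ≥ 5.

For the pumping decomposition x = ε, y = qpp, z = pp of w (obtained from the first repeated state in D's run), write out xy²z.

xy^2z = ε·qpp·qpp·pp = qppqpppp.
Reading y = qpp takes D from s0 back to s0, so after x·y·y the machine is still in s0, and z then leads to the accepting state s3. Hence qppqpppp ∈ L(D).

qppqpppp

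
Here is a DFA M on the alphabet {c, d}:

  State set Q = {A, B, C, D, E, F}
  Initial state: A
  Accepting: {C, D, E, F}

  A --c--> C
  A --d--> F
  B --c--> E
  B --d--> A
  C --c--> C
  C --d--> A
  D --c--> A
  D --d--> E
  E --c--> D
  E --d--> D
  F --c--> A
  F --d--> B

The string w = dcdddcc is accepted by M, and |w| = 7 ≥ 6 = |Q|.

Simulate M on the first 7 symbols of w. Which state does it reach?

C

State sequence: A -d-> F -c-> A -d-> F -d-> B -d-> A -c-> C -c-> C

After reading 7 characters, M is in state C.
(This kind of state-tracing is the core of the pumping-lemma construction: with 6 states, pigeonhole forces a repeat within the first 6 steps.)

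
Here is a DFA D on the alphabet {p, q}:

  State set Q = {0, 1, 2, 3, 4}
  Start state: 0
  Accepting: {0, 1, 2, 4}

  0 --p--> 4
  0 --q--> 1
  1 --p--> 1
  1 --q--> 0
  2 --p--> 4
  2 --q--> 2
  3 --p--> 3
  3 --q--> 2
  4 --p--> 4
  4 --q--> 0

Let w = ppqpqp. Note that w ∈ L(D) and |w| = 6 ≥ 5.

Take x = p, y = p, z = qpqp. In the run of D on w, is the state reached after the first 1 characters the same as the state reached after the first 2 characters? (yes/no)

Run of D on the first 2 characters of w = p p:
  step 0: 0  (start)
  step 1: 4  (read p: 0→4)
  step 2: 4  (read p: 4→4)

After x (step 1): 4. After xy (step 2): 4.
They match, so y = p drives D around a cycle from 4 back to itself; pumping y any number of times keeps D in 4 before reading z, and xyⁱz ∈ L(D) for every i ≥ 0.

yes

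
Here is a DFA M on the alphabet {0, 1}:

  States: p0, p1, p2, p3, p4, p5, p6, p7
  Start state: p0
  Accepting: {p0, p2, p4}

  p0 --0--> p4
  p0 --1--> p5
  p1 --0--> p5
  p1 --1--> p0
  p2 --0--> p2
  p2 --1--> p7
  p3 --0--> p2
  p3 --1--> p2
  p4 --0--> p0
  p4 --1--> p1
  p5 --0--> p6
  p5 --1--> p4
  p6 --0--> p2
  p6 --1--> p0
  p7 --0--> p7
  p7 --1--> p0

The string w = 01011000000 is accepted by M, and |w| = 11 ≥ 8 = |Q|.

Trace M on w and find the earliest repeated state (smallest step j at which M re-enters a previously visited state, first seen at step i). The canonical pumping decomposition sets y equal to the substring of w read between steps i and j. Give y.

101

Run of M on w = 0 1 0 1 1 0 0 0 0 0 0:
  step 0: p0  (start)
  step 1: p4  (read 0: p0→p4)
  step 2: p1  (read 1: p4→p1)
  step 3: p5  (read 0: p1→p5)
  step 4: p4  (read 1: p5→p4)   ← first repeat (p4 seen earlier)
  step 5: p1  (read 1: p4→p1)
  step 6: p5  (read 0: p1→p5)
  step 7: p6  (read 0: p5→p6)
  step 8: p2  (read 0: p6→p2)
  step 9: p2  (read 0: p2→p2)
  step 10: p2  (read 0: p2→p2)
  step 11: p2  (read 0: p2→p2)

So i = 1, j = 4, giving x = w[0:1] = 0, y = w[1:4] = 101, z = w[4:11] = 1000000.
Check: |xy| = 4 ≤ 8 and |y| = 3 ≥ 1. Reading y takes M from p4 back to p4, so every xyⁱz is accepted.
Pumping length from the standard proof: p = 8 (the number of states). The repeated state found above gives |xy| = j ≤ 8 and |y| = j − i ≥ 1.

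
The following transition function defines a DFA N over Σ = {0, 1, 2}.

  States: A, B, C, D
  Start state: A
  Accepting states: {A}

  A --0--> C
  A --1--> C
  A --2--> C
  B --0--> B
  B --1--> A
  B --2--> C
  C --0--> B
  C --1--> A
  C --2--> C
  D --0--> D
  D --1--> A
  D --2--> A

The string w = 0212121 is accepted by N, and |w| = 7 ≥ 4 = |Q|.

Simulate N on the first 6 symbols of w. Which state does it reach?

State sequence: A -0-> C -2-> C -1-> A -2-> C -1-> A -2-> C

After reading 6 characters, N is in state C.

C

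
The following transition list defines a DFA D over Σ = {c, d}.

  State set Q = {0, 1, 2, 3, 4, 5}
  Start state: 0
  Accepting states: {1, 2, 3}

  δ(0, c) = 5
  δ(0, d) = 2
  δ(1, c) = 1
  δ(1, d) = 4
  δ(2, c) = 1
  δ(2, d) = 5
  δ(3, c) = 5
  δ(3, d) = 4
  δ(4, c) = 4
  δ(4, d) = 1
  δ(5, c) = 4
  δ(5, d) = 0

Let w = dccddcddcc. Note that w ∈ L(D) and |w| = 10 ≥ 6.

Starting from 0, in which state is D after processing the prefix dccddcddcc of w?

1

State sequence: 0 -d-> 2 -c-> 1 -c-> 1 -d-> 4 -d-> 1 -c-> 1 -d-> 4 -d-> 1 -c-> 1 -c-> 1

After reading 10 characters, D is in state 1.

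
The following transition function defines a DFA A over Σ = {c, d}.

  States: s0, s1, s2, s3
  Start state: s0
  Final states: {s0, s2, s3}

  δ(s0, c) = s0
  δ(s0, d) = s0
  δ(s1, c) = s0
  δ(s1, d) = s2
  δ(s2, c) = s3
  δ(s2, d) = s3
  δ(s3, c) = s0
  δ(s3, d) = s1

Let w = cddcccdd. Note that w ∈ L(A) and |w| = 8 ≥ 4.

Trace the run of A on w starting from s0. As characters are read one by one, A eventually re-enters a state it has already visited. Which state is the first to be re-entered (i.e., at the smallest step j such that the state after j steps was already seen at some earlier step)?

Run of A on w = c d d c c c d d:
  step 0: s0  (start)
  step 1: s0  (read c: s0→s0)   ← first repeat (s0 seen earlier)
  step 2: s0  (read d: s0→s0)
  step 3: s0  (read d: s0→s0)
  step 4: s0  (read c: s0→s0)
  step 5: s0  (read c: s0→s0)
  step 6: s0  (read c: s0→s0)
  step 7: s0  (read d: s0→s0)
  step 8: s0  (read d: s0→s0)

The earliest repeat is at step j = 1: A is in s0, which it already visited at step i = 0.
Pumping length from the standard proof: p = 4 (the number of states). The repeated state found above gives |xy| = j ≤ 4 and |y| = j − i ≥ 1.

s0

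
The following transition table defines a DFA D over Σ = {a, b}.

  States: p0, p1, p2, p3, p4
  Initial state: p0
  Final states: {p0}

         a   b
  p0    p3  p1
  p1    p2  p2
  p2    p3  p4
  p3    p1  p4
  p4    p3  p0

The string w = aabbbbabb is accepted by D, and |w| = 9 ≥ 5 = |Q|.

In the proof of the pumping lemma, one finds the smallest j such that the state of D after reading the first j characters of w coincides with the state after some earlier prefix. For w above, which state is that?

State sequence: p0 -a-> p3 -a-> p1 -b-> p2 -b-> p4 -b-> p0 -b-> p1 -a-> p2 -b-> p4 -b-> p0
First repeat at step 5: p0 was already visited.

The earliest repeat is at step j = 5: D is in p0, which it already visited at step i = 0.
Since D has 5 states, any run of length ≥ 5 visits 5+1 states, so by pigeonhole some state repeats within the first 5 steps — that repeat gives the pumpable loop.

p0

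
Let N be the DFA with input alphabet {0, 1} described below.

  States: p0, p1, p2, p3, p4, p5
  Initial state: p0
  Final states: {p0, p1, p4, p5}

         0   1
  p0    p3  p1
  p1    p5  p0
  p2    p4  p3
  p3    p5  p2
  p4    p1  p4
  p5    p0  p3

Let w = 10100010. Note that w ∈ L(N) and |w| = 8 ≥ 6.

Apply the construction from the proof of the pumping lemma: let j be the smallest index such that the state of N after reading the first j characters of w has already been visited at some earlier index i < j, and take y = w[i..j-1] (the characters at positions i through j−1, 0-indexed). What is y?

10

State sequence: p0 -1-> p1 -0-> p5 -1-> p3 -0-> p5 -0-> p0 -0-> p3 -1-> p2 -0-> p4
First repeat at step 4: p5 was already visited.

So i = 2, j = 4, giving x = w[0:2] = 10, y = w[2:4] = 10, z = w[4:8] = 0010.
Check: |xy| = 4 ≤ 6 and |y| = 2 ≥ 1. Reading y takes N from p5 back to p5, so every xyⁱz is accepted.
Pumping length from the standard proof: p = 6 (the number of states). The repeated state found above gives |xy| = j ≤ 6 and |y| = j − i ≥ 1.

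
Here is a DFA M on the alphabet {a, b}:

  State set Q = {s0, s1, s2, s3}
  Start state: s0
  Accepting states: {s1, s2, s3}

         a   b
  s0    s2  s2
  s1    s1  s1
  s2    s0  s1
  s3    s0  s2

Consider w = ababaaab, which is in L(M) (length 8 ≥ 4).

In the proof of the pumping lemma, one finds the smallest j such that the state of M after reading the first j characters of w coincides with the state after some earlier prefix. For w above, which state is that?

Run of M on w = a b a b a a a b:
  step 0: s0  (start)
  step 1: s2  (read a: s0→s2)
  step 2: s1  (read b: s2→s1)
  step 3: s1  (read a: s1→s1)   ← first repeat (s1 seen earlier)
  step 4: s1  (read b: s1→s1)
  step 5: s1  (read a: s1→s1)
  step 6: s1  (read a: s1→s1)
  step 7: s1  (read a: s1→s1)
  step 8: s1  (read b: s1→s1)

The earliest repeat is at step j = 3: M is in s1, which it already visited at step i = 2.
Since M has 4 states, any run of length ≥ 4 visits 4+1 states, so by pigeonhole some state repeats within the first 4 steps — that repeat gives the pumpable loop.

s1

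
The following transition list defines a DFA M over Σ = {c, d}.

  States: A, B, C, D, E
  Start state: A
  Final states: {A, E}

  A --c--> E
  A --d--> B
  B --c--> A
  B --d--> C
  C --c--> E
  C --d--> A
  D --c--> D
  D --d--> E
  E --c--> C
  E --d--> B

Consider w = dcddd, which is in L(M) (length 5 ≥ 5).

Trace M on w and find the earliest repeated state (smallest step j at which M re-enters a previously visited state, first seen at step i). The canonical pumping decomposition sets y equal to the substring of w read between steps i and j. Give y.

dc

Run of M on w = d c d d d:
  step 0: A  (start)
  step 1: B  (read d: A→B)
  step 2: A  (read c: B→A)   ← first repeat (A seen earlier)
  step 3: B  (read d: A→B)
  step 4: C  (read d: B→C)
  step 5: A  (read d: C→A)

So i = 0, j = 2, giving x = w[0:0] = ε, y = w[0:2] = dc, z = w[2:5] = ddd.
Check: |xy| = 2 ≤ 5 and |y| = 2 ≥ 1. Reading y takes M from A back to A, so every xyⁱz is accepted.
With |Q| = 5, pigeonhole forces a state repeat no later than step 5; the substring read between the first and second visits to that state can be pumped.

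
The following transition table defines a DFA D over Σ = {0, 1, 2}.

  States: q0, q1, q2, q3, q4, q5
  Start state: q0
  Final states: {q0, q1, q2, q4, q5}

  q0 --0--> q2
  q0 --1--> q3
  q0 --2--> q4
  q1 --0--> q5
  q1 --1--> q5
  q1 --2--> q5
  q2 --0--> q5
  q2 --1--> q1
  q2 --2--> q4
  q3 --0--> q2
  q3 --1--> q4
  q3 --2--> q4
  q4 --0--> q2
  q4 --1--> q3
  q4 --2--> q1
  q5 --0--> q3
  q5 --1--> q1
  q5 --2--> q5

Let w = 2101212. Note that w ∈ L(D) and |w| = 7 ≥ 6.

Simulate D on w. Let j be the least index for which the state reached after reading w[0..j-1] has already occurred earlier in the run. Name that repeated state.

q1

State sequence: q0 -2-> q4 -1-> q3 -0-> q2 -1-> q1 -2-> q5 -1-> q1 -2-> q5
First repeat at step 6: q1 was already visited.

The earliest repeat is at step j = 6: D is in q1, which it already visited at step i = 4.
The DFA has 6 states, so the proof of the pumping lemma guarantees a repeated state among the first 6+1 visited; the segment between the two visits is the pumpable y.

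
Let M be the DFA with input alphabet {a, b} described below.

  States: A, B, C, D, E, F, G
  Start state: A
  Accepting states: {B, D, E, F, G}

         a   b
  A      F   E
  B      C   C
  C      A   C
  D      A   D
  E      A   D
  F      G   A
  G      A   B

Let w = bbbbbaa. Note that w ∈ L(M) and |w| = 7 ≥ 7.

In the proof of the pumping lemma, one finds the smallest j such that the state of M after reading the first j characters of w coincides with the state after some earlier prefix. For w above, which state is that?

Run of M on w = b b b b b a a:
  step 0: A  (start)
  step 1: E  (read b: A→E)
  step 2: D  (read b: E→D)
  step 3: D  (read b: D→D)   ← first repeat (D seen earlier)
  step 4: D  (read b: D→D)
  step 5: D  (read b: D→D)
  step 6: A  (read a: D→A)
  step 7: F  (read a: A→F)

The earliest repeat is at step j = 3: M is in D, which it already visited at step i = 2.
The DFA has 7 states, so the proof of the pumping lemma guarantees a repeated state among the first 7+1 visited; the segment between the two visits is the pumpable y.

D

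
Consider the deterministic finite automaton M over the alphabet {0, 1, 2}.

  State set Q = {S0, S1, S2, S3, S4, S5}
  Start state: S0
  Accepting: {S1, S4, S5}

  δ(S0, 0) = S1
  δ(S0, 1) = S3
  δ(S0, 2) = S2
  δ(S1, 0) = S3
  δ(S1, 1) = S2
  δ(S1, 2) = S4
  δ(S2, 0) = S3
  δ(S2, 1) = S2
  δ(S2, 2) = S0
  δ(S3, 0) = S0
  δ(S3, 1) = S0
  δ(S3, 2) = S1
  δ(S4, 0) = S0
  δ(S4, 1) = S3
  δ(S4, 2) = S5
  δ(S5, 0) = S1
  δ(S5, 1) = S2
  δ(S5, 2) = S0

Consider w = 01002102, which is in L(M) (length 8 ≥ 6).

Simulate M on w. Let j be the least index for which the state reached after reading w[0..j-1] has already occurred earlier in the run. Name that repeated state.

State sequence: S0 -0-> S1 -1-> S2 -0-> S3 -0-> S0 -2-> S2 -1-> S2 -0-> S3 -2-> S1
First repeat at step 4: S0 was already visited.

The earliest repeat is at step j = 4: M is in S0, which it already visited at step i = 0.
Pumping length from the standard proof: p = 6 (the number of states). The repeated state found above gives |xy| = j ≤ 6 and |y| = j − i ≥ 1.

S0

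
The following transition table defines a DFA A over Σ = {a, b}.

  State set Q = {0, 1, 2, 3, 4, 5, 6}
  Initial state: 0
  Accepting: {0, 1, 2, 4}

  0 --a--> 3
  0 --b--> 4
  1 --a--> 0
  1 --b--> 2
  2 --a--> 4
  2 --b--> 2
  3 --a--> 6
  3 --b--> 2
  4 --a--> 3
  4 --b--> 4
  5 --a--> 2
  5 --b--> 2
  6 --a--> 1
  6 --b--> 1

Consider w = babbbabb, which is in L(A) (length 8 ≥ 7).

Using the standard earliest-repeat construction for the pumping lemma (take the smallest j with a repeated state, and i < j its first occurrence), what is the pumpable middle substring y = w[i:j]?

b

Run of A on w = b a b b b a b b:
  step 0: 0  (start)
  step 1: 4  (read b: 0→4)
  step 2: 3  (read a: 4→3)
  step 3: 2  (read b: 3→2)
  step 4: 2  (read b: 2→2)   ← first repeat (2 seen earlier)
  step 5: 2  (read b: 2→2)
  step 6: 4  (read a: 2→4)
  step 7: 4  (read b: 4→4)
  step 8: 4  (read b: 4→4)

So i = 3, j = 4, giving x = w[0:3] = bab, y = w[3:4] = b, z = w[4:8] = babb.
Check: |xy| = 4 ≤ 7 and |y| = 1 ≥ 1. Reading y takes A from 2 back to 2, so every xyⁱz is accepted.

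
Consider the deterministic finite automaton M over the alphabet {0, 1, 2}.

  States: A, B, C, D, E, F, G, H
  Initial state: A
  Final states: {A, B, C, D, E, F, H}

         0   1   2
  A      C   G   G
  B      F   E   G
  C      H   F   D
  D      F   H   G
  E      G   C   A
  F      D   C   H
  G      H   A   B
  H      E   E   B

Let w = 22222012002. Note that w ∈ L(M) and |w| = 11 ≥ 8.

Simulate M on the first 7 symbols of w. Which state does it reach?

Run of M on the first 7 characters of w = 2 2 2 2 2 0 1:
  step 0: A  (start)
  step 1: G  (read 2: A→G)
  step 2: B  (read 2: G→B)
  step 3: G  (read 2: B→G)
  step 4: B  (read 2: G→B)
  step 5: G  (read 2: B→G)
  step 6: H  (read 0: G→H)
  step 7: E  (read 1: H→E)

After reading 7 characters, M is in state E.
(This kind of state-tracing is the core of the pumping-lemma construction: with 8 states, pigeonhole forces a repeat within the first 8 steps.)

E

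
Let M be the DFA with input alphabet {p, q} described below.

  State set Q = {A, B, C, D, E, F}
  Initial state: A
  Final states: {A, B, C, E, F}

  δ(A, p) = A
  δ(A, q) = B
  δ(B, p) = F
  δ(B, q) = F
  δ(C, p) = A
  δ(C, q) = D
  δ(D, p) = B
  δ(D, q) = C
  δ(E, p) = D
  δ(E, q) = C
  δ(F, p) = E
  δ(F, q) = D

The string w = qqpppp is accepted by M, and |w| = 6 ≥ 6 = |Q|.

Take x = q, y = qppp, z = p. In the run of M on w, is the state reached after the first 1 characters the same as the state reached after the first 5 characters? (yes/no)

yes

State sequence: A -q-> B -q-> F -p-> E -p-> D -p-> B

After x (step 1): B. After xy (step 5): B.
They match, so y = qppp drives M around a cycle from B back to itself; pumping y any number of times keeps M in B before reading z, and xyⁱz ∈ L(M) for every i ≥ 0.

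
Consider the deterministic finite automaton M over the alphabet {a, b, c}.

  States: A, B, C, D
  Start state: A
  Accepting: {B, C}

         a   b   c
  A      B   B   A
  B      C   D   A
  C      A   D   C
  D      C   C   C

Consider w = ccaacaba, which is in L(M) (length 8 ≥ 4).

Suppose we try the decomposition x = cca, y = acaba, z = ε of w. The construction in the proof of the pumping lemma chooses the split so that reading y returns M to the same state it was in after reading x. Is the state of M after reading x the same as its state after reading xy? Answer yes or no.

State sequence: A -c-> A -c-> A -a-> B -a-> C -c-> C -a-> A -b-> B -a-> C

After x (step 3): B. After xy (step 8): C.
They differ (B ≠ C), so y is not a cycle from the state after x; this split is not the one the pumping-lemma construction produces, and pumping y need not keep the string in L(M).

no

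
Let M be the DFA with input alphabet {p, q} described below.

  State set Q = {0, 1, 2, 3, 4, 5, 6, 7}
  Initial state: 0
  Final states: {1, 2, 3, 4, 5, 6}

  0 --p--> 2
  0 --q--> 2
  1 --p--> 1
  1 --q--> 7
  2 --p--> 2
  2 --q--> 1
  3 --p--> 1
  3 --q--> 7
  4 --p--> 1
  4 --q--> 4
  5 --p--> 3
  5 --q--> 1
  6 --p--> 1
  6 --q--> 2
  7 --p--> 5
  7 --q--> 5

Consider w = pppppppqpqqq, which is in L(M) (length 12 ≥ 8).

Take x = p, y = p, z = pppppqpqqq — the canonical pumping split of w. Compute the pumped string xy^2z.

ppppppppqpqqq

xy^2z = p·p·p·pppppqpqqq = ppppppppqpqqq.
Reading y = p takes M from 2 back to 2, so after x·y·y the machine is still in 2, and z then leads to the accepting state 1. Hence ppppppppqpqqq ∈ L(M).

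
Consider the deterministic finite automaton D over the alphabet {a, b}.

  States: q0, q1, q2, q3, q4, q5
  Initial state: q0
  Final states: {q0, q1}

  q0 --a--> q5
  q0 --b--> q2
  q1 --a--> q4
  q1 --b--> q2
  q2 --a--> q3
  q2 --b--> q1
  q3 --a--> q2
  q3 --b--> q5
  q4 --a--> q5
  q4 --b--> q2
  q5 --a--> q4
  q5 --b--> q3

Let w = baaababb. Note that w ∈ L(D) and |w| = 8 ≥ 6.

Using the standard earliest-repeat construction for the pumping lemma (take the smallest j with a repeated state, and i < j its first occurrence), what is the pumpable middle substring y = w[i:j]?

Run of D on w = b a a a b a b b:
  step 0: q0  (start)
  step 1: q2  (read b: q0→q2)
  step 2: q3  (read a: q2→q3)
  step 3: q2  (read a: q3→q2)   ← first repeat (q2 seen earlier)
  step 4: q3  (read a: q2→q3)
  step 5: q5  (read b: q3→q5)
  step 6: q4  (read a: q5→q4)
  step 7: q2  (read b: q4→q2)
  step 8: q1  (read b: q2→q1)

So i = 1, j = 3, giving x = w[0:1] = b, y = w[1:3] = aa, z = w[3:8] = ababb.
Check: |xy| = 3 ≤ 6 and |y| = 2 ≥ 1. Reading y takes D from q2 back to q2, so every xyⁱz is accepted.
Since D has 6 states, any run of length ≥ 6 visits 6+1 states, so by pigeonhole some state repeats within the first 6 steps — that repeat gives the pumpable loop.

aa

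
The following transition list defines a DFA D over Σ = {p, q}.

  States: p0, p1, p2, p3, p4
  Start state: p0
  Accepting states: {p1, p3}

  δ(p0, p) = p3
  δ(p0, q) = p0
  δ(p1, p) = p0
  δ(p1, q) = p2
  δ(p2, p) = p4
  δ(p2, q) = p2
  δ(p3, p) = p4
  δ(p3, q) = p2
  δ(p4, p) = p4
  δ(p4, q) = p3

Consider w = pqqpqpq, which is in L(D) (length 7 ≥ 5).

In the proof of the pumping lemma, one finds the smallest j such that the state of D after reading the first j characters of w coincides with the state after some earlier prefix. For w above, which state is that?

p2

Run of D on w = p q q p q p q:
  step 0: p0  (start)
  step 1: p3  (read p: p0→p3)
  step 2: p2  (read q: p3→p2)
  step 3: p2  (read q: p2→p2)   ← first repeat (p2 seen earlier)
  step 4: p4  (read p: p2→p4)
  step 5: p3  (read q: p4→p3)
  step 6: p4  (read p: p3→p4)
  step 7: p3  (read q: p4→p3)

The earliest repeat is at step j = 3: D is in p2, which it already visited at step i = 2.
With |Q| = 5, pigeonhole forces a state repeat no later than step 5; the substring read between the first and second visits to that state can be pumped.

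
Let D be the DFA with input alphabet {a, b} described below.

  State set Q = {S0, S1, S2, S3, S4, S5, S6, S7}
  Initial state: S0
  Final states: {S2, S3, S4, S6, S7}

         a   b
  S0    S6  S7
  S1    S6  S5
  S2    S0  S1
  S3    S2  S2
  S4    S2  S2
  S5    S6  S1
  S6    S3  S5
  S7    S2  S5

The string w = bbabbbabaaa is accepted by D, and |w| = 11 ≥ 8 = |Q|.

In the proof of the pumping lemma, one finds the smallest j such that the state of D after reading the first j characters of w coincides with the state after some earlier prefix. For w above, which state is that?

S5

State sequence: S0 -b-> S7 -b-> S5 -a-> S6 -b-> S5 -b-> S1 -b-> S5 -a-> S6 -b-> S5 -a-> S6 -a-> S3 -a-> S2
First repeat at step 4: S5 was already visited.

The earliest repeat is at step j = 4: D is in S5, which it already visited at step i = 2.
The DFA has 8 states, so the proof of the pumping lemma guarantees a repeated state among the first 8+1 visited; the segment between the two visits is the pumpable y.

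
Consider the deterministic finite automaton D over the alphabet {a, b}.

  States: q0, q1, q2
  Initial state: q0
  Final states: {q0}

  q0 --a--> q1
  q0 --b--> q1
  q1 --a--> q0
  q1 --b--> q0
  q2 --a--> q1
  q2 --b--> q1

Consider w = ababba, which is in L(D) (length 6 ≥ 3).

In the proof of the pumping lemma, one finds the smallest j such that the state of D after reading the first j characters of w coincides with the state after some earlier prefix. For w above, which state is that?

Run of D on w = a b a b b a:
  step 0: q0  (start)
  step 1: q1  (read a: q0→q1)
  step 2: q0  (read b: q1→q0)   ← first repeat (q0 seen earlier)
  step 3: q1  (read a: q0→q1)
  step 4: q0  (read b: q1→q0)
  step 5: q1  (read b: q0→q1)
  step 6: q0  (read a: q1→q0)

The earliest repeat is at step j = 2: D is in q0, which it already visited at step i = 0.

q0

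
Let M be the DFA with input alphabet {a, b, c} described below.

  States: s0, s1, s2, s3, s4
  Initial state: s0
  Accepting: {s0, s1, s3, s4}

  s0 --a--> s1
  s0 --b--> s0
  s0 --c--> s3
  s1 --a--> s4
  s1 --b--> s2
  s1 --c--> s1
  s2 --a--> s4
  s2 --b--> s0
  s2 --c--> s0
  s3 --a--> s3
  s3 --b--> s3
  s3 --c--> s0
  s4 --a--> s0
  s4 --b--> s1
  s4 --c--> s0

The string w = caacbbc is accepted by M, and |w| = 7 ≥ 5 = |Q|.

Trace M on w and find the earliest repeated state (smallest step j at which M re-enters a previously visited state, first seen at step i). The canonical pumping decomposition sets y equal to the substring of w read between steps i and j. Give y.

State sequence: s0 -c-> s3 -a-> s3 -a-> s3 -c-> s0 -b-> s0 -b-> s0 -c-> s3
First repeat at step 2: s3 was already visited.

So i = 1, j = 2, giving x = w[0:1] = c, y = w[1:2] = a, z = w[2:7] = acbbc.
Check: |xy| = 2 ≤ 5 and |y| = 1 ≥ 1. Reading y takes M from s3 back to s3, so every xyⁱz is accepted.

a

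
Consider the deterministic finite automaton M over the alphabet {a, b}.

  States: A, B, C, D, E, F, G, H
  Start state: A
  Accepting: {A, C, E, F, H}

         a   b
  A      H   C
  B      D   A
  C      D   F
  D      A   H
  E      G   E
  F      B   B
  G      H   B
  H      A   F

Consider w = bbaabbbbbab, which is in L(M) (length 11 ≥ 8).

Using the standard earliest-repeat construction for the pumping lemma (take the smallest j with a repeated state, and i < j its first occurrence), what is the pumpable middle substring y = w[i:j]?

State sequence: A -b-> C -b-> F -a-> B -a-> D -b-> H -b-> F -b-> B -b-> A -b-> C -a-> D -b-> H
First repeat at step 6: F was already visited.

So i = 2, j = 6, giving x = w[0:2] = bb, y = w[2:6] = aabb, z = w[6:11] = bbbab.
Check: |xy| = 6 ≤ 8 and |y| = 4 ≥ 1. Reading y takes M from F back to F, so every xyⁱz is accepted.

aabb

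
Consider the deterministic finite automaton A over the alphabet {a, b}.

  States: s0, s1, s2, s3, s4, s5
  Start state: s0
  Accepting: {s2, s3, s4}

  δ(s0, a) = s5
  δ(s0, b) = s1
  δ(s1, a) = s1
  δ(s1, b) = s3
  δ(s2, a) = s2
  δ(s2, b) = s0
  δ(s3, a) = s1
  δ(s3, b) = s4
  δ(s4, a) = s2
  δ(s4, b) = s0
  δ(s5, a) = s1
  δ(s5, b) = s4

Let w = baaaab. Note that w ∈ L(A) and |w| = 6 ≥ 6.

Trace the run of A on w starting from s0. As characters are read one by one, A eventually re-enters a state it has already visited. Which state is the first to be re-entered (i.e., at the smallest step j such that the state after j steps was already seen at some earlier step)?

Run of A on w = b a a a a b:
  step 0: s0  (start)
  step 1: s1  (read b: s0→s1)
  step 2: s1  (read a: s1→s1)   ← first repeat (s1 seen earlier)
  step 3: s1  (read a: s1→s1)
  step 4: s1  (read a: s1→s1)
  step 5: s1  (read a: s1→s1)
  step 6: s3  (read b: s1→s3)

The earliest repeat is at step j = 2: A is in s1, which it already visited at step i = 1.
Since A has 6 states, any run of length ≥ 6 visits 6+1 states, so by pigeonhole some state repeats within the first 6 steps — that repeat gives the pumpable loop.

s1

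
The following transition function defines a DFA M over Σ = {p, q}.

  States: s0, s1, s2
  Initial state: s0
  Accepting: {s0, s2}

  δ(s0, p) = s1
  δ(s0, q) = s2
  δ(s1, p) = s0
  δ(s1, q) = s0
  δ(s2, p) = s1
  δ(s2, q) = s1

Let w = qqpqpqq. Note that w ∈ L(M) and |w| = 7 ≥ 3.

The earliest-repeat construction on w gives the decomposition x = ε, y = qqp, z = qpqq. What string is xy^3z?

xy^3z = ε·qqp·qqp·qqp·qpqq = qqpqqpqqpqpqq.
Reading y = qqp takes M from s0 back to s0, so after x·y·y·y the machine is still in s0, and z then leads to the accepting state s2. Hence qqpqqpqqpqpqq ∈ L(M).

qqpqqpqqpqpqq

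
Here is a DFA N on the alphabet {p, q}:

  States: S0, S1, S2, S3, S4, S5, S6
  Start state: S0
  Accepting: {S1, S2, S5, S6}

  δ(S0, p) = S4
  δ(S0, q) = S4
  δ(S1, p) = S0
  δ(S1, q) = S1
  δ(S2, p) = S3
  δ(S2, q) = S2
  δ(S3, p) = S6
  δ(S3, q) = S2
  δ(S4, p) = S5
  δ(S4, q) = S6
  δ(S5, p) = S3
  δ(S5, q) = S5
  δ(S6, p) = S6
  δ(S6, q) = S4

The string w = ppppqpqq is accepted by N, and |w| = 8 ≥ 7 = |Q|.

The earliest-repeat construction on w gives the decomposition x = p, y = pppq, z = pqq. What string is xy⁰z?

ppqq

xy⁰z = xz = p·pqq = ppqq.
Reading y = pppq takes N from S4 back to S4, so after x the machine is still in S4, and z then leads to the accepting state S5. Hence ppqq ∈ L(N).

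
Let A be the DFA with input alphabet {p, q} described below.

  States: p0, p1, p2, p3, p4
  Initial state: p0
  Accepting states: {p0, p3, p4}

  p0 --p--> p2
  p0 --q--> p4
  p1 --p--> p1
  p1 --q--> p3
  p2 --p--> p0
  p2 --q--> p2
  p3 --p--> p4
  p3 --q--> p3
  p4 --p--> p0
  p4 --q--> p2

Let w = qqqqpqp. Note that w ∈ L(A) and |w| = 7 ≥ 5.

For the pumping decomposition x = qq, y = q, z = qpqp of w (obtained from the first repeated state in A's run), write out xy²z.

xy^2z = qq·q·q·qpqp = qqqqqpqp.
Reading y = q takes A from p2 back to p2, so after x·y·y the machine is still in p2, and z then leads to the accepting state p0. Hence qqqqqpqp ∈ L(A).

qqqqqpqp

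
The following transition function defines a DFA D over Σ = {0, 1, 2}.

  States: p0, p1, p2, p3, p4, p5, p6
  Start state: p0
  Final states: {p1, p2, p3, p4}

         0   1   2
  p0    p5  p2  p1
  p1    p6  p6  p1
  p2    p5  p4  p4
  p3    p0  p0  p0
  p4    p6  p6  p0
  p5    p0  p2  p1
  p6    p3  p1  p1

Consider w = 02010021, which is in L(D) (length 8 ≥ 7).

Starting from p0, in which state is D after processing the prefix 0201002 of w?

p0

Run of D on the first 7 characters of w = 0 2 0 1 0 0 2:
  step 0: p0  (start)
  step 1: p5  (read 0: p0→p5)
  step 2: p1  (read 2: p5→p1)
  step 3: p6  (read 0: p1→p6)
  step 4: p1  (read 1: p6→p1)
  step 5: p6  (read 0: p1→p6)
  step 6: p3  (read 0: p6→p3)
  step 7: p0  (read 2: p3→p0)

After reading 7 characters, D is in state p0.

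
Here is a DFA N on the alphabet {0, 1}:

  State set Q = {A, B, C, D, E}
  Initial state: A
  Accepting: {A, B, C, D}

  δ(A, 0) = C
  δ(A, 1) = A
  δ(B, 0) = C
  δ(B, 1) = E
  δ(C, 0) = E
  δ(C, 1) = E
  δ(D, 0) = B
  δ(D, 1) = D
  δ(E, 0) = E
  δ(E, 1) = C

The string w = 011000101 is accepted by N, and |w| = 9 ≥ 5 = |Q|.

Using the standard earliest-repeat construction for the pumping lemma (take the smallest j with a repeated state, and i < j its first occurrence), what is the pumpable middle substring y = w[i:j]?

11

State sequence: A -0-> C -1-> E -1-> C -0-> E -0-> E -0-> E -1-> C -0-> E -1-> C
First repeat at step 3: C was already visited.

So i = 1, j = 3, giving x = w[0:1] = 0, y = w[1:3] = 11, z = w[3:9] = 000101.
Check: |xy| = 3 ≤ 5 and |y| = 2 ≥ 1. Reading y takes N from C back to C, so every xyⁱz is accepted.
Pumping length from the standard proof: p = 5 (the number of states). The repeated state found above gives |xy| = j ≤ 5 and |y| = j − i ≥ 1.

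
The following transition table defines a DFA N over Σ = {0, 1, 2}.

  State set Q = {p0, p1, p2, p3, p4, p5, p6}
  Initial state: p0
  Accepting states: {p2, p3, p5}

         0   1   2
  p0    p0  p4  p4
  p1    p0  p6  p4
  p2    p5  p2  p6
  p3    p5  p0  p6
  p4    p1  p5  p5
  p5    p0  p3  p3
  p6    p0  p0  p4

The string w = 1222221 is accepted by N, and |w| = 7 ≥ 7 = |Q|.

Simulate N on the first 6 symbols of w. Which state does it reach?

Run of N on the first 6 characters of w = 1 2 2 2 2 2:
  step 0: p0  (start)
  step 1: p4  (read 1: p0→p4)
  step 2: p5  (read 2: p4→p5)
  step 3: p3  (read 2: p5→p3)
  step 4: p6  (read 2: p3→p6)
  step 5: p4  (read 2: p6→p4)
  step 6: p5  (read 2: p4→p5)

After reading 6 characters, N is in state p5.

p5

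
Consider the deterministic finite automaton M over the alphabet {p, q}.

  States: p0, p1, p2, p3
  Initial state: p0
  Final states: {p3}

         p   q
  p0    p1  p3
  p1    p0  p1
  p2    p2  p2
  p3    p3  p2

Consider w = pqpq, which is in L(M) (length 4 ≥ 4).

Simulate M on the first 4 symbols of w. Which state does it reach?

Run of M on the first 4 characters of w = p q p q:
  step 0: p0  (start)
  step 1: p1  (read p: p0→p1)
  step 2: p1  (read q: p1→p1)
  step 3: p0  (read p: p1→p0)
  step 4: p3  (read q: p0→p3)

After reading 4 characters, M is in state p3.

p3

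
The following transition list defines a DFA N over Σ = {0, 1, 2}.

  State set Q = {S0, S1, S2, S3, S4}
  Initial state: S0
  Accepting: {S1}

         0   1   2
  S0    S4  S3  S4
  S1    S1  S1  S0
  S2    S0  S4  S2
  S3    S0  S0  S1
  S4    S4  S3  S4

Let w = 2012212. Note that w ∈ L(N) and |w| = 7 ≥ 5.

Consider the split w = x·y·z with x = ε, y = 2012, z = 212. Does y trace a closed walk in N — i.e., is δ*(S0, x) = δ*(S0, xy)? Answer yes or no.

no

Run of N on the first 4 characters of w = 2 0 1 2:
  step 0: S0  (start)
  step 1: S4  (read 2: S0→S4)
  step 2: S4  (read 0: S4→S4)
  step 3: S3  (read 1: S4→S3)
  step 4: S1  (read 2: S3→S1)

After x (step 0): S0. After xy (step 4): S1.
They differ (S0 ≠ S1), so y is not a cycle from the state after x; this split is not the one the pumping-lemma construction produces, and pumping y need not keep the string in L(N).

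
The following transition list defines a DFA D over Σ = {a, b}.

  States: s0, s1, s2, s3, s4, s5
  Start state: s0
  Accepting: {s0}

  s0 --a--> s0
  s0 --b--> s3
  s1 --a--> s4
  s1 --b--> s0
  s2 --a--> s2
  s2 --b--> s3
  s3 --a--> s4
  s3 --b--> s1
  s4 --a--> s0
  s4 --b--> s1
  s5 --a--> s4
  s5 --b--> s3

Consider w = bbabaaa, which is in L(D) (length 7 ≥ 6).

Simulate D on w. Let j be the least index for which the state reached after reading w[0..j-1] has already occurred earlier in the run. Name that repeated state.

s1

State sequence: s0 -b-> s3 -b-> s1 -a-> s4 -b-> s1 -a-> s4 -a-> s0 -a-> s0
First repeat at step 4: s1 was already visited.

The earliest repeat is at step j = 4: D is in s1, which it already visited at step i = 2.
Pumping length from the standard proof: p = 6 (the number of states). The repeated state found above gives |xy| = j ≤ 6 and |y| = j − i ≥ 1.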